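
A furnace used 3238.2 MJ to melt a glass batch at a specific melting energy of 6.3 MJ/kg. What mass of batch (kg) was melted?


Rearrange E = m * s for m:
  m = E / s
  m = 3238.2 / 6.3 = 514.0 kg

514.0 kg


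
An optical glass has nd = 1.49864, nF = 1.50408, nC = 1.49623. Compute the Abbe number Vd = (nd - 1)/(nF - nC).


Abbe number formula: Vd = (nd - 1) / (nF - nC)
  nd - 1 = 1.49864 - 1 = 0.49864
  nF - nC = 1.50408 - 1.49623 = 0.00785
  Vd = 0.49864 / 0.00785 = 63.52

63.52


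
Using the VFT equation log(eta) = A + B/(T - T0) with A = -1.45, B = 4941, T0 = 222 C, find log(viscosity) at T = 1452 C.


VFT equation: log(eta) = A + B / (T - T0)
  T - T0 = 1452 - 222 = 1230
  B / (T - T0) = 4941 / 1230 = 4.017
  log(eta) = -1.45 + 4.017 = 2.567

2.567


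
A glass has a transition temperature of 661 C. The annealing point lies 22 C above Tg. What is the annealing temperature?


The annealing temperature is Tg plus the offset:
  T_anneal = 661 + 22 = 683 C

683 C


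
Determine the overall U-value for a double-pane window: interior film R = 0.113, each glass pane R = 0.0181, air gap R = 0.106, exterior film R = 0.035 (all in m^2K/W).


Total thermal resistance (series):
  R_total = R_in + R_glass + R_air + R_glass + R_out
  R_total = 0.113 + 0.0181 + 0.106 + 0.0181 + 0.035 = 0.2902 m^2K/W
U-value = 1 / R_total = 1 / 0.2902 = 3.446 W/m^2K

3.446 W/m^2K


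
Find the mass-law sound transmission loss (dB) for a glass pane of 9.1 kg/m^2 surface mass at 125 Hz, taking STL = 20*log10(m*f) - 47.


Mass law: STL = 20 * log10(m * f) - 47
  m * f = 9.1 * 125 = 1137.5
  log10(1137.5) = 3.05595
  STL = 20 * 3.05595 - 47 = 61.119 - 47 = 14.1 dB

14.1 dB


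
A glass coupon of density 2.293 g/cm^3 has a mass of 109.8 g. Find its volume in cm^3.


Rearrange rho = m / V:
  V = m / rho
  V = 109.8 / 2.293 = 47.885 cm^3

47.885 cm^3


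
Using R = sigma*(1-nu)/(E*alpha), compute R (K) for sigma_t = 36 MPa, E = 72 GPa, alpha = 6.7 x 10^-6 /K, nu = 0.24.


Thermal shock resistance: R = sigma * (1 - nu) / (E * alpha)
  Numerator = 36 * (1 - 0.24) = 27.36
  Denominator = 72 * 1000 * (6.7 x 10^-6) = 0.4824
  R = 27.36 / 0.4824 = 56.7 K

56.7 K


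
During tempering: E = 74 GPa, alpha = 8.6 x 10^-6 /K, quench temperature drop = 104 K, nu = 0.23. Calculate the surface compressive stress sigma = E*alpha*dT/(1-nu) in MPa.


Tempering stress: sigma = E * alpha * dT / (1 - nu)
  E (MPa) = 74 * 1000 = 74000
  Numerator = 74000 * (8.6 x 10^-6) * 104 = 66.1856
  Denominator = 1 - 0.23 = 0.77
  sigma = 66.1856 / 0.77 = 86.0 MPa

86.0 MPa


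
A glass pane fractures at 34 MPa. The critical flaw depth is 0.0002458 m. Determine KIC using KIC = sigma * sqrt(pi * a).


Fracture toughness: KIC = sigma * sqrt(pi * a)
  pi * a = pi * 0.0002458 = 0.000772203
  sqrt(pi * a) = 0.027789
  KIC = 34 * 0.027789 = 0.945 MPa*sqrt(m)

0.945 MPa*sqrt(m)


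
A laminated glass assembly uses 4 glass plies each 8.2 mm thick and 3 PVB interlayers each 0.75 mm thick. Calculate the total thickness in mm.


Total thickness = glass contribution + PVB contribution
  Glass: 4 * 8.2 = 32.8 mm
  PVB: 3 * 0.75 = 2.25 mm
  Total = 32.8 + 2.25 = 35.05 mm

35.05 mm


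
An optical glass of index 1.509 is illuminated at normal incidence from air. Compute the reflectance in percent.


Fresnel reflectance at normal incidence:
  R = ((n - 1)/(n + 1))^2
  (n - 1)/(n + 1) = (1.509 - 1)/(1.509 + 1) = 0.20287
  R = 0.20287^2 = 0.0411562
  R(%) = 0.0411562 * 100 = 4.116%

4.116%


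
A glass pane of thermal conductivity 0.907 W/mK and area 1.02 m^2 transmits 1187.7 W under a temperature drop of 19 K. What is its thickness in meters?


Fourier's law: t = k * A * dT / Q
  t = 0.907 * 1.02 * 19 / 1187.7
  t = 17.57766 / 1187.7 = 0.0148 m

0.0148 m


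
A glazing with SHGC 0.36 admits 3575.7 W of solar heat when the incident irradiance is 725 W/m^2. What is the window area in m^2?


Rearrange Q = Area * SHGC * Irradiance:
  Area = Q / (SHGC * Irradiance)
  Area = 3575.7 / (0.36 * 725) = 13.7 m^2

13.7 m^2


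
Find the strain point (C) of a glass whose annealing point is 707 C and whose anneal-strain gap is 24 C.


Strain point = annealing point - difference:
  T_strain = 707 - 24 = 683 C

683 C


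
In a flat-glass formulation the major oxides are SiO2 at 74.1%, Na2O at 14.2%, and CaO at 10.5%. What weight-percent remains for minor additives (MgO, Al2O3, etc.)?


Sum the three major oxides:
  SiO2 + Na2O + CaO = 74.1 + 14.2 + 10.5 = 98.8%
Subtract from 100%:
  Others = 100 - 98.8 = 1.2%

1.2%


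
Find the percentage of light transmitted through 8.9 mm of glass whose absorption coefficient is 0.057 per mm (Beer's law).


Beer-Lambert law: T = exp(-alpha * thickness)
  exponent = -0.057 * 8.9 = -0.5073
  T = exp(-0.5073) = 0.6021
  Percentage = 0.6021 * 100 = 60.21%

60.21%


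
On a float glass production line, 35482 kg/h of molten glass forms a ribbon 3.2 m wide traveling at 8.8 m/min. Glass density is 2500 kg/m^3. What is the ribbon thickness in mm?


Ribbon cross-section from mass balance:
  Volume rate = throughput / density = 35482 / 2500 = 14.1928 m^3/h
  thickness = volume rate / (speed * 60 * width), i.e.
  thickness = throughput / (60 * speed * width * density) * 1000
  thickness = 35482 / (60 * 8.8 * 3.2 * 2500) * 1000 = 8.4 mm

8.4 mm


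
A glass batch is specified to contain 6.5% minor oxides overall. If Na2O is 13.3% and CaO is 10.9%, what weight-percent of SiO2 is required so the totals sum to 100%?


Known pieces sum to 100%:
  SiO2 = 100 - (others + Na2O + CaO)
  SiO2 = 100 - (6.5 + 13.3 + 10.9) = 69.3%

69.3%


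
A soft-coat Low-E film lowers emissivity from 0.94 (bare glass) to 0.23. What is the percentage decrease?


Percentage reduction = (1 - coated/uncoated) * 100
  Ratio = 0.23 / 0.94 = 0.2447
  Reduction = (1 - 0.2447) * 100 = 75.5%

75.5%


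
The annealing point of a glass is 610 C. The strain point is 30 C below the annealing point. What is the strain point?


Strain point = annealing point - difference:
  T_strain = 610 - 30 = 580 C

580 C


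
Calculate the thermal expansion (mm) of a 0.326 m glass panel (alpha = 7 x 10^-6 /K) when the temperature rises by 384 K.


Thermal expansion formula: dL = alpha * L0 * dT
  dL = (7 x 10^-6) * 0.326 * 384 = 0.00087629 m
Convert to mm: 0.00087629 * 1000 = 0.8763 mm

0.8763 mm


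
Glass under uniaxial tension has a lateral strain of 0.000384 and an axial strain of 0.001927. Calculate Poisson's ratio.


Poisson's ratio: nu = lateral strain / axial strain
  nu = 0.000384 / 0.001927 = 0.1993

0.1993


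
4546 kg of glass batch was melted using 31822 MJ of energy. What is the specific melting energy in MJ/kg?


Rearrange E = m * s for s:
  s = E / m
  s = 31822 / 4546 = 7.0 MJ/kg

7.0 MJ/kg


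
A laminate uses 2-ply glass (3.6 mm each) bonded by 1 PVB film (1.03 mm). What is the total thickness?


Total thickness = glass contribution + PVB contribution
  Glass: 2 * 3.6 = 7.2 mm
  PVB: 1 * 1.03 = 1.03 mm
  Total = 7.2 + 1.03 = 8.23 mm

8.23 mm


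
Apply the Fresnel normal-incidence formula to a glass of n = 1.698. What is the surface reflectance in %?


Fresnel reflectance at normal incidence:
  R = ((n - 1)/(n + 1))^2
  (n - 1)/(n + 1) = (1.698 - 1)/(1.698 + 1) = 0.25871
  R = 0.25871^2 = 0.0669309
  R(%) = 0.0669309 * 100 = 6.693%

6.693%


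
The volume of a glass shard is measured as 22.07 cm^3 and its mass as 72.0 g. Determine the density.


Use the definition of density:
  rho = mass / volume
  rho = 72.0 / 22.07 = 3.262 g/cm^3

3.262 g/cm^3


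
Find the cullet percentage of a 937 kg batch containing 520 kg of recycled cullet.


Cullet ratio = (cullet mass / total batch mass) * 100
  Ratio = 520 / 937 * 100 = 55.5%

55.5%


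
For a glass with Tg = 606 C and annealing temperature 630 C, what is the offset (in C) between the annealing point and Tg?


Offset = T_anneal - Tg:
  offset = 630 - 606 = 24 C

24 C


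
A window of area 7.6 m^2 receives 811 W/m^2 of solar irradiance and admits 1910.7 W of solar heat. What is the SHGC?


Rearrange Q = Area * SHGC * Irradiance:
  SHGC = Q / (Area * Irradiance)
  SHGC = 1910.7 / (7.6 * 811) = 0.31

0.31


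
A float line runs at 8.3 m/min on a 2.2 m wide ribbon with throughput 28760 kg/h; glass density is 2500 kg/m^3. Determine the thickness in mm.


Ribbon cross-section from mass balance:
  Volume rate = throughput / density = 28760 / 2500 = 11.504 m^3/h
  thickness = volume rate / (speed * 60 * width), i.e.
  thickness = throughput / (60 * speed * width * density) * 1000
  thickness = 28760 / (60 * 8.3 * 2.2 * 2500) * 1000 = 10.5 mm

10.5 mm


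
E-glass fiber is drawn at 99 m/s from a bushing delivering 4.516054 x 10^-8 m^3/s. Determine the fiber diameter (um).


Cross-sectional area from continuity:
  A = Q / v = 4.516054 x 10^-8 / 99 = 4.561671 x 10^-10 m^2
Diameter from circular cross-section:
  d = sqrt(4A / pi) * 10^6 (m -> um)
  d = sqrt(4 * 4.561671 x 10^-10 / pi) * 10^6 = 24.1 um

24.1 um


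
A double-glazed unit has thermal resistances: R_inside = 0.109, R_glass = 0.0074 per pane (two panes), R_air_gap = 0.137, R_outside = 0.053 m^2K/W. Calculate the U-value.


Total thermal resistance (series):
  R_total = R_in + R_glass + R_air + R_glass + R_out
  R_total = 0.109 + 0.0074 + 0.137 + 0.0074 + 0.053 = 0.3138 m^2K/W
U-value = 1 / R_total = 1 / 0.3138 = 3.187 W/m^2K

3.187 W/m^2K


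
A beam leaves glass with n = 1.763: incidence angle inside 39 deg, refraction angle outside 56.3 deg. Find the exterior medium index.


Apply Snell's law: n1 * sin(theta1) = n2 * sin(theta2)
  n2 = n1 * sin(theta1) / sin(theta2)
  sin(39) = 0.62932
  sin(56.3) = 0.831954
  n2 = 1.763 * 0.62932 / 0.831954 = 1.3336

1.3336


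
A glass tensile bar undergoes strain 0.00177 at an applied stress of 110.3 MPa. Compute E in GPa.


Young's modulus: E = stress / strain
  E = 110.3 MPa / 0.00177 = 62316.38 MPa
Convert to GPa: 62316.38 / 1000 = 62.32 GPa

62.32 GPa


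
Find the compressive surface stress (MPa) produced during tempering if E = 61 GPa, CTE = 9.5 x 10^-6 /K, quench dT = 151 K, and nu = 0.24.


Tempering stress: sigma = E * alpha * dT / (1 - nu)
  E (MPa) = 61 * 1000 = 61000
  Numerator = 61000 * (9.5 x 10^-6) * 151 = 87.5045
  Denominator = 1 - 0.24 = 0.76
  sigma = 87.5045 / 0.76 = 115.1 MPa

115.1 MPa


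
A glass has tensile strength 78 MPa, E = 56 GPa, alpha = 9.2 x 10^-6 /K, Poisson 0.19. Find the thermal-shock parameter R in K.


Thermal shock resistance: R = sigma * (1 - nu) / (E * alpha)
  Numerator = 78 * (1 - 0.19) = 63.18
  Denominator = 56 * 1000 * (9.2 x 10^-6) = 0.5152
  R = 63.18 / 0.5152 = 122.6 K

122.6 K


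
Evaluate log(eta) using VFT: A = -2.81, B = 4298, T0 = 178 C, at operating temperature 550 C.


VFT equation: log(eta) = A + B / (T - T0)
  T - T0 = 550 - 178 = 372
  B / (T - T0) = 4298 / 372 = 11.554
  log(eta) = -2.81 + 11.554 = 8.744

8.744


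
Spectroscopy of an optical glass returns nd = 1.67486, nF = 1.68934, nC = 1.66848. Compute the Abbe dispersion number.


Abbe number formula: Vd = (nd - 1) / (nF - nC)
  nd - 1 = 1.67486 - 1 = 0.67486
  nF - nC = 1.68934 - 1.66848 = 0.02086
  Vd = 0.67486 / 0.02086 = 32.35

32.35


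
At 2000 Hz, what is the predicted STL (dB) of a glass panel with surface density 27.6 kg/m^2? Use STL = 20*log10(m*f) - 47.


Mass law: STL = 20 * log10(m * f) - 47
  m * f = 27.6 * 2000 = 55200
  log10(55200) = 4.74194
  STL = 20 * 4.74194 - 47 = 94.8388 - 47 = 47.8 dB

47.8 dB


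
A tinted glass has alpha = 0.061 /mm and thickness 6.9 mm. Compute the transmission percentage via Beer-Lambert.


Beer-Lambert law: T = exp(-alpha * thickness)
  exponent = -0.061 * 6.9 = -0.4209
  T = exp(-0.4209) = 0.6565
  Percentage = 0.6565 * 100 = 65.65%

65.65%


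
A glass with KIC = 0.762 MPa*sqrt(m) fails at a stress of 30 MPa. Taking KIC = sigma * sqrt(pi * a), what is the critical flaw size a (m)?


Rearrange KIC = sigma * sqrt(pi * a):
  sqrt(pi * a) = KIC / sigma
  sqrt(pi * a) = 0.762 / 30 = 0.0254
  a = (KIC / sigma)^2 / pi
  a = 0.0254^2 / pi = 0.0002054 m

0.0002054 m


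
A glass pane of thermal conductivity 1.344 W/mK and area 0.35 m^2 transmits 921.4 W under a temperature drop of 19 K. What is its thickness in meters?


Fourier's law: t = k * A * dT / Q
  t = 1.344 * 0.35 * 19 / 921.4
  t = 8.9376 / 921.4 = 0.0097 m

0.0097 m


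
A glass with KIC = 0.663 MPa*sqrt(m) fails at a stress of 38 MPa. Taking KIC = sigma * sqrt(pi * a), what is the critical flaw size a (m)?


Rearrange KIC = sigma * sqrt(pi * a):
  sqrt(pi * a) = KIC / sigma
  sqrt(pi * a) = 0.663 / 38 = 0.017447
  a = (KIC / sigma)^2 / pi
  a = 0.017447^2 / pi = 0.0000969 m

0.0000969 m


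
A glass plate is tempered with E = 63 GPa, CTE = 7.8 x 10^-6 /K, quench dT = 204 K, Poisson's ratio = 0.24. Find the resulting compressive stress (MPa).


Tempering stress: sigma = E * alpha * dT / (1 - nu)
  E (MPa) = 63 * 1000 = 63000
  Numerator = 63000 * (7.8 x 10^-6) * 204 = 100.2456
  Denominator = 1 - 0.24 = 0.76
  sigma = 100.2456 / 0.76 = 131.9 MPa

131.9 MPa


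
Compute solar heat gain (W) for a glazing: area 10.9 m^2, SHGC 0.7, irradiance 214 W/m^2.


Solar heat gain: Q = Area * SHGC * Irradiance
  Q = 10.9 * 0.7 * 214 = 1632.8 W

1632.8 W


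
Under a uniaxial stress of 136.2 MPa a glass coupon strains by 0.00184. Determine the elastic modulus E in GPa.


Young's modulus: E = stress / strain
  E = 136.2 MPa / 0.00184 = 74021.74 MPa
Convert to GPa: 74021.74 / 1000 = 74.02 GPa

74.02 GPa


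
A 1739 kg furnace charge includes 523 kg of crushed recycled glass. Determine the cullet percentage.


Cullet ratio = (cullet mass / total batch mass) * 100
  Ratio = 523 / 1739 * 100 = 30.07%

30.07%


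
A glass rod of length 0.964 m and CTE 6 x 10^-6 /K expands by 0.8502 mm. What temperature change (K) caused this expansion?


Rearrange dL = alpha * L0 * dT for dT:
  dT = dL / (alpha * L0)
  dL (m) = 0.8502 / 1000 = 0.0008502
  dT = 0.0008502 / ((6 x 10^-6) * 0.964) = 147.0 K

147.0 K


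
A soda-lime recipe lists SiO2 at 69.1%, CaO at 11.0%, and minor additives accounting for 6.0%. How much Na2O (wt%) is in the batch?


Pieces sum to 100%:
  Na2O = 100 - (SiO2 + CaO + others)
  Na2O = 100 - (69.1 + 11.0 + 6.0) = 13.9%

13.9%


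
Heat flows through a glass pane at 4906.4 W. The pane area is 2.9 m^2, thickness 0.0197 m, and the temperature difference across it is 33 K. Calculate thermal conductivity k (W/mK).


Fourier's law rearranged: k = Q * t / (A * dT)
  Numerator = 4906.4 * 0.0197 = 96.65608
  Denominator = 2.9 * 33 = 95.7
  k = 96.65608 / 95.7 = 1.01 W/mK

1.01 W/mK


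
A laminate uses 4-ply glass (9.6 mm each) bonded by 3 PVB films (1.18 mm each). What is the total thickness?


Total thickness = glass contribution + PVB contribution
  Glass: 4 * 9.6 = 38.4 mm
  PVB: 3 * 1.18 = 3.54 mm
  Total = 38.4 + 3.54 = 41.94 mm

41.94 mm


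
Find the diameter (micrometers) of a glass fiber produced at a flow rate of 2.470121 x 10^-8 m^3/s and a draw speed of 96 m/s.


Cross-sectional area from continuity:
  A = Q / v = 2.470121 x 10^-8 / 96 = 2.573043 x 10^-10 m^2
Diameter from circular cross-section:
  d = sqrt(4A / pi) * 10^6 (m -> um)
  d = sqrt(4 * 2.573043 x 10^-10 / pi) * 10^6 = 18.1 um

18.1 um


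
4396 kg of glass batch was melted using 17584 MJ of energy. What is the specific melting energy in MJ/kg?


Rearrange E = m * s for s:
  s = E / m
  s = 17584 / 4396 = 4.0 MJ/kg

4.0 MJ/kg


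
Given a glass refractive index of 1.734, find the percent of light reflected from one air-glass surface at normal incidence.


Fresnel reflectance at normal incidence:
  R = ((n - 1)/(n + 1))^2
  (n - 1)/(n + 1) = (1.734 - 1)/(1.734 + 1) = 0.268471
  R = 0.268471^2 = 0.0720767
  R(%) = 0.0720767 * 100 = 7.208%

7.208%


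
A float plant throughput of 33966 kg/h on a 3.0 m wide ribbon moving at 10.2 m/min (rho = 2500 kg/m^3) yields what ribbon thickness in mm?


Ribbon cross-section from mass balance:
  Volume rate = throughput / density = 33966 / 2500 = 13.5864 m^3/h
  thickness = volume rate / (speed * 60 * width), i.e.
  thickness = throughput / (60 * speed * width * density) * 1000
  thickness = 33966 / (60 * 10.2 * 3.0 * 2500) * 1000 = 7.4 mm

7.4 mm


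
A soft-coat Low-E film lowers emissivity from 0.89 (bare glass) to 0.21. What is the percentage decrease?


Percentage reduction = (1 - coated/uncoated) * 100
  Ratio = 0.21 / 0.89 = 0.236
  Reduction = (1 - 0.236) * 100 = 76.4%

76.4%


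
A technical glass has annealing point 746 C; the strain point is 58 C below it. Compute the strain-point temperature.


Strain point = annealing point - difference:
  T_strain = 746 - 58 = 688 C

688 C


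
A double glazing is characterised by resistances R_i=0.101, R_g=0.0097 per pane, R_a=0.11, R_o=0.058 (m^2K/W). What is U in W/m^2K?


Total thermal resistance (series):
  R_total = R_in + R_glass + R_air + R_glass + R_out
  R_total = 0.101 + 0.0097 + 0.11 + 0.0097 + 0.058 = 0.2884 m^2K/W
U-value = 1 / R_total = 1 / 0.2884 = 3.467 W/m^2K

3.467 W/m^2K


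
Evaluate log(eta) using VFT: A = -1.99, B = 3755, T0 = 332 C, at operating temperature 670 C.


VFT equation: log(eta) = A + B / (T - T0)
  T - T0 = 670 - 332 = 338
  B / (T - T0) = 3755 / 338 = 11.109
  log(eta) = -1.99 + 11.109 = 9.119

9.119


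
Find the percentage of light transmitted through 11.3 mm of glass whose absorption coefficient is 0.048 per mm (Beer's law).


Beer-Lambert law: T = exp(-alpha * thickness)
  exponent = -0.048 * 11.3 = -0.5424
  T = exp(-0.5424) = 0.5814
  Percentage = 0.5814 * 100 = 58.14%

58.14%


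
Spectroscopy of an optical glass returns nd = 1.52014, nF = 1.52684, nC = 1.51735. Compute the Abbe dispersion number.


Abbe number formula: Vd = (nd - 1) / (nF - nC)
  nd - 1 = 1.52014 - 1 = 0.52014
  nF - nC = 1.52684 - 1.51735 = 0.00949
  Vd = 0.52014 / 0.00949 = 54.81

54.81


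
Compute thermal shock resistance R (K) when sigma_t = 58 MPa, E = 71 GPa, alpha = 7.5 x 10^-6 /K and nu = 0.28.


Thermal shock resistance: R = sigma * (1 - nu) / (E * alpha)
  Numerator = 58 * (1 - 0.28) = 41.76
  Denominator = 71 * 1000 * (7.5 x 10^-6) = 0.5325
  R = 41.76 / 0.5325 = 78.4 K

78.4 K


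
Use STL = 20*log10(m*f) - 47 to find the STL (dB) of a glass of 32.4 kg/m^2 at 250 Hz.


Mass law: STL = 20 * log10(m * f) - 47
  m * f = 32.4 * 250 = 8100
  log10(8100) = 3.90849
  STL = 20 * 3.90849 - 47 = 78.1698 - 47 = 31.2 dB

31.2 dB


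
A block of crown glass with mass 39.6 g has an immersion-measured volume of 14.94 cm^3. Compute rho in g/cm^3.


Use the definition of density:
  rho = mass / volume
  rho = 39.6 / 14.94 = 2.651 g/cm^3

2.651 g/cm^3


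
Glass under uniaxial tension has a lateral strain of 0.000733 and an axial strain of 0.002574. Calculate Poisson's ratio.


Poisson's ratio: nu = lateral strain / axial strain
  nu = 0.000733 / 0.002574 = 0.2848

0.2848


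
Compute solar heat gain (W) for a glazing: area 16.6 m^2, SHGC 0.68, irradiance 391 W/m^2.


Solar heat gain: Q = Area * SHGC * Irradiance
  Q = 16.6 * 0.68 * 391 = 4413.6 W

4413.6 W


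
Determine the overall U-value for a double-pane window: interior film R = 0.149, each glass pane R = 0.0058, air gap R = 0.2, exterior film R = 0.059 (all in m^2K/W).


Total thermal resistance (series):
  R_total = R_in + R_glass + R_air + R_glass + R_out
  R_total = 0.149 + 0.0058 + 0.2 + 0.0058 + 0.059 = 0.4196 m^2K/W
U-value = 1 / R_total = 1 / 0.4196 = 2.383 W/m^2K

2.383 W/m^2K


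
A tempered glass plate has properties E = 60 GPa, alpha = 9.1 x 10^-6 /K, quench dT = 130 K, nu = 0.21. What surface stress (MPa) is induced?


Tempering stress: sigma = E * alpha * dT / (1 - nu)
  E (MPa) = 60 * 1000 = 60000
  Numerator = 60000 * (9.1 x 10^-6) * 130 = 70.98
  Denominator = 1 - 0.21 = 0.79
  sigma = 70.98 / 0.79 = 89.8 MPa

89.8 MPa


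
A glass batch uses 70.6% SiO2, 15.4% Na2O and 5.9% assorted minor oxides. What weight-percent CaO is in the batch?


Pieces sum to 100%:
  CaO = 100 - (SiO2 + Na2O + others)
  CaO = 100 - (70.6 + 15.4 + 5.9) = 8.1%

8.1%


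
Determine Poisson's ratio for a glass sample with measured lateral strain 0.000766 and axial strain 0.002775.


Poisson's ratio: nu = lateral strain / axial strain
  nu = 0.000766 / 0.002775 = 0.276

0.276


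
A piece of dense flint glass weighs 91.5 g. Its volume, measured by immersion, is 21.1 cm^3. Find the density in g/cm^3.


Use the definition of density:
  rho = mass / volume
  rho = 91.5 / 21.1 = 4.336 g/cm^3

4.336 g/cm^3


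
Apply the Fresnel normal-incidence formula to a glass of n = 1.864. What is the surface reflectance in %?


Fresnel reflectance at normal incidence:
  R = ((n - 1)/(n + 1))^2
  (n - 1)/(n + 1) = (1.864 - 1)/(1.864 + 1) = 0.301676
  R = 0.301676^2 = 0.0910084
  R(%) = 0.0910084 * 100 = 9.101%

9.101%


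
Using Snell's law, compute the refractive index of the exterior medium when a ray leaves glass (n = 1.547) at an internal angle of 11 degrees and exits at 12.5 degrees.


Apply Snell's law: n1 * sin(theta1) = n2 * sin(theta2)
  n2 = n1 * sin(theta1) / sin(theta2)
  sin(11) = 0.190809
  sin(12.5) = 0.21644
  n2 = 1.547 * 0.190809 / 0.21644 = 1.3638

1.3638


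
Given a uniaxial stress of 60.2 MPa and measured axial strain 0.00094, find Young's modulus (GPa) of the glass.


Young's modulus: E = stress / strain
  E = 60.2 MPa / 0.00094 = 64042.55 MPa
Convert to GPa: 64042.55 / 1000 = 64.04 GPa

64.04 GPa


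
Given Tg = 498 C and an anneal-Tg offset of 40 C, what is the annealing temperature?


The annealing temperature is Tg plus the offset:
  T_anneal = 498 + 40 = 538 C

538 C


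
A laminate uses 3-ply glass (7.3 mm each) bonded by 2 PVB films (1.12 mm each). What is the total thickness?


Total thickness = glass contribution + PVB contribution
  Glass: 3 * 7.3 = 21.9 mm
  PVB: 2 * 1.12 = 2.24 mm
  Total = 21.9 + 2.24 = 24.14 mm

24.14 mm


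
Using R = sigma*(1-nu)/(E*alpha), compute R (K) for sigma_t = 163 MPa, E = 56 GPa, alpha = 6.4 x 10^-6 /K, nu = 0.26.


Thermal shock resistance: R = sigma * (1 - nu) / (E * alpha)
  Numerator = 163 * (1 - 0.26) = 120.62
  Denominator = 56 * 1000 * (6.4 x 10^-6) = 0.3584
  R = 120.62 / 0.3584 = 336.6 K

336.6 K


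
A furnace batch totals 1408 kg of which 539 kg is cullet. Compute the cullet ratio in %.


Cullet ratio = (cullet mass / total batch mass) * 100
  Ratio = 539 / 1408 * 100 = 38.28%

38.28%


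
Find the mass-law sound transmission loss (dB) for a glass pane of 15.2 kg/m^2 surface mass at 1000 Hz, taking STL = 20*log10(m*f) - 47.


Mass law: STL = 20 * log10(m * f) - 47
  m * f = 15.2 * 1000 = 15200
  log10(15200) = 4.18184
  STL = 20 * 4.18184 - 47 = 83.6368 - 47 = 36.6 dB

36.6 dB


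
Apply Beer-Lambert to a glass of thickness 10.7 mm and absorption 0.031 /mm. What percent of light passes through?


Beer-Lambert law: T = exp(-alpha * thickness)
  exponent = -0.031 * 10.7 = -0.3317
  T = exp(-0.3317) = 0.7177
  Percentage = 0.7177 * 100 = 71.77%

71.77%


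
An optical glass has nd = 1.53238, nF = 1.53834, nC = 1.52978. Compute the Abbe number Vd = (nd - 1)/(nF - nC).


Abbe number formula: Vd = (nd - 1) / (nF - nC)
  nd - 1 = 1.53238 - 1 = 0.53238
  nF - nC = 1.53834 - 1.52978 = 0.00856
  Vd = 0.53238 / 0.00856 = 62.19

62.19


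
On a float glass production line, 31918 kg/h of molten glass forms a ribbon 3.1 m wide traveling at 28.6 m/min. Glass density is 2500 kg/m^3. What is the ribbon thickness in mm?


Ribbon cross-section from mass balance:
  Volume rate = throughput / density = 31918 / 2500 = 12.7672 m^3/h
  thickness = volume rate / (speed * 60 * width), i.e.
  thickness = throughput / (60 * speed * width * density) * 1000
  thickness = 31918 / (60 * 28.6 * 3.1 * 2500) * 1000 = 2.4 mm

2.4 mm


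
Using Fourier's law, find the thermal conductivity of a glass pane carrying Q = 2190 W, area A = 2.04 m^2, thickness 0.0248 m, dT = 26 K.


Fourier's law rearranged: k = Q * t / (A * dT)
  Numerator = 2190 * 0.0248 = 54.312
  Denominator = 2.04 * 26 = 53.04
  k = 54.312 / 53.04 = 1.024 W/mK

1.024 W/mK


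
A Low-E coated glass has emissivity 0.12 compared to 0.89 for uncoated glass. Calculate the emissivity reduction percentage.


Percentage reduction = (1 - coated/uncoated) * 100
  Ratio = 0.12 / 0.89 = 0.1348
  Reduction = (1 - 0.1348) * 100 = 86.5%

86.5%


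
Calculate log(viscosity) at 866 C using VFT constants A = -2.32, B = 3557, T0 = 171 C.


VFT equation: log(eta) = A + B / (T - T0)
  T - T0 = 866 - 171 = 695
  B / (T - T0) = 3557 / 695 = 5.118
  log(eta) = -2.32 + 5.118 = 2.798

2.798


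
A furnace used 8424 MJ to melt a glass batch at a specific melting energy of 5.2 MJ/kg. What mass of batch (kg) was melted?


Rearrange E = m * s for m:
  m = E / s
  m = 8424 / 5.2 = 1620.0 kg

1620.0 kg


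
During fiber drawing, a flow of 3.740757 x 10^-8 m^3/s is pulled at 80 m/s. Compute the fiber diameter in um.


Cross-sectional area from continuity:
  A = Q / v = 3.740757 x 10^-8 / 80 = 4.675946 x 10^-10 m^2
Diameter from circular cross-section:
  d = sqrt(4A / pi) * 10^6 (m -> um)
  d = sqrt(4 * 4.675946 x 10^-10 / pi) * 10^6 = 24.4 um

24.4 um


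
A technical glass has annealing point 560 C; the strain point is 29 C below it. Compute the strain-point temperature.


Strain point = annealing point - difference:
  T_strain = 560 - 29 = 531 C

531 C


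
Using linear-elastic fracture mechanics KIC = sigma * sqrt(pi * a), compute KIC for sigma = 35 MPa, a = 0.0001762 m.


Fracture toughness: KIC = sigma * sqrt(pi * a)
  pi * a = pi * 0.0001762 = 0.000553549
  sqrt(pi * a) = 0.023528
  KIC = 35 * 0.023528 = 0.823 MPa*sqrt(m)

0.823 MPa*sqrt(m)


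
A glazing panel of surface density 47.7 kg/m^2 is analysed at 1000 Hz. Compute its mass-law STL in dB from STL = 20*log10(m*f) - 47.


Mass law: STL = 20 * log10(m * f) - 47
  m * f = 47.7 * 1000 = 47700
  log10(47700) = 4.67852
  STL = 20 * 4.67852 - 47 = 93.5704 - 47 = 46.6 dB

46.6 dB


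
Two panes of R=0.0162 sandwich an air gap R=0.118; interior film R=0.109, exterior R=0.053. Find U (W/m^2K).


Total thermal resistance (series):
  R_total = R_in + R_glass + R_air + R_glass + R_out
  R_total = 0.109 + 0.0162 + 0.118 + 0.0162 + 0.053 = 0.3124 m^2K/W
U-value = 1 / R_total = 1 / 0.3124 = 3.201 W/m^2K

3.201 W/m^2K


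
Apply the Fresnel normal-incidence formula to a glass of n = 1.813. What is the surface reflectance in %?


Fresnel reflectance at normal incidence:
  R = ((n - 1)/(n + 1))^2
  (n - 1)/(n + 1) = (1.813 - 1)/(1.813 + 1) = 0.289015
  R = 0.289015^2 = 0.0835297
  R(%) = 0.0835297 * 100 = 8.353%

8.353%


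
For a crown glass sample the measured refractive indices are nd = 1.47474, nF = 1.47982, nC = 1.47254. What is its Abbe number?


Abbe number formula: Vd = (nd - 1) / (nF - nC)
  nd - 1 = 1.47474 - 1 = 0.47474
  nF - nC = 1.47982 - 1.47254 = 0.00728
  Vd = 0.47474 / 0.00728 = 65.21

65.21


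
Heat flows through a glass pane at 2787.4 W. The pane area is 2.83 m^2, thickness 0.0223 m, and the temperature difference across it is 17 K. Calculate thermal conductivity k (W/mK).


Fourier's law rearranged: k = Q * t / (A * dT)
  Numerator = 2787.4 * 0.0223 = 62.15902
  Denominator = 2.83 * 17 = 48.11
  k = 62.15902 / 48.11 = 1.292 W/mK

1.292 W/mK


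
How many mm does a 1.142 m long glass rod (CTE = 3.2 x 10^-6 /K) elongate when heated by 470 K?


Thermal expansion formula: dL = alpha * L0 * dT
  dL = (3.2 x 10^-6) * 1.142 * 470 = 0.00171757 m
Convert to mm: 0.00171757 * 1000 = 1.7176 mm

1.7176 mm


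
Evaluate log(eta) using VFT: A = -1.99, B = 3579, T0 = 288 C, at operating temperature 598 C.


VFT equation: log(eta) = A + B / (T - T0)
  T - T0 = 598 - 288 = 310
  B / (T - T0) = 3579 / 310 = 11.545
  log(eta) = -1.99 + 11.545 = 9.555

9.555


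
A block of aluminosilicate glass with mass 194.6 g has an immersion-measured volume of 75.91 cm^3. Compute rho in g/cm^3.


Use the definition of density:
  rho = mass / volume
  rho = 194.6 / 75.91 = 2.564 g/cm^3

2.564 g/cm^3


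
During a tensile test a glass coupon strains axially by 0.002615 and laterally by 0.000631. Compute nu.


Poisson's ratio: nu = lateral strain / axial strain
  nu = 0.000631 / 0.002615 = 0.2413

0.2413


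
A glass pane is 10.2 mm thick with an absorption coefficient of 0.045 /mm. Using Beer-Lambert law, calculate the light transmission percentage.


Beer-Lambert law: T = exp(-alpha * thickness)
  exponent = -0.045 * 10.2 = -0.459
  T = exp(-0.459) = 0.6319
  Percentage = 0.6319 * 100 = 63.19%

63.19%


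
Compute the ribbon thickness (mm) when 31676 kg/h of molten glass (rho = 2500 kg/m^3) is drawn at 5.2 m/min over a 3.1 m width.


Ribbon cross-section from mass balance:
  Volume rate = throughput / density = 31676 / 2500 = 12.6704 m^3/h
  thickness = volume rate / (speed * 60 * width), i.e.
  thickness = throughput / (60 * speed * width * density) * 1000
  thickness = 31676 / (60 * 5.2 * 3.1 * 2500) * 1000 = 13.1 mm

13.1 mm


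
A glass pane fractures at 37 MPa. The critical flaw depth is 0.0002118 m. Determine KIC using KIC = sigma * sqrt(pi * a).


Fracture toughness: KIC = sigma * sqrt(pi * a)
  pi * a = pi * 0.0002118 = 0.000665389
  sqrt(pi * a) = 0.025795
  KIC = 37 * 0.025795 = 0.954 MPa*sqrt(m)

0.954 MPa*sqrt(m)


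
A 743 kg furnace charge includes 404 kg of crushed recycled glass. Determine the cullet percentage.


Cullet ratio = (cullet mass / total batch mass) * 100
  Ratio = 404 / 743 * 100 = 54.37%

54.37%


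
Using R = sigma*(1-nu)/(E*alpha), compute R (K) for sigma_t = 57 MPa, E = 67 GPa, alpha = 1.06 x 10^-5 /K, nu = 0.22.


Thermal shock resistance: R = sigma * (1 - nu) / (E * alpha)
  Numerator = 57 * (1 - 0.22) = 44.46
  Denominator = 67 * 1000 * (1.06 x 10^-5) = 0.7102
  R = 44.46 / 0.7102 = 62.6 K

62.6 K


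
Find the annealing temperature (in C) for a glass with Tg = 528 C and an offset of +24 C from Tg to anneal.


The annealing temperature is Tg plus the offset:
  T_anneal = 528 + 24 = 552 C

552 C


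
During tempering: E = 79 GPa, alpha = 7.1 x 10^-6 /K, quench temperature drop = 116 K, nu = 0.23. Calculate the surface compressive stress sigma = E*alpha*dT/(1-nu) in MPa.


Tempering stress: sigma = E * alpha * dT / (1 - nu)
  E (MPa) = 79 * 1000 = 79000
  Numerator = 79000 * (7.1 x 10^-6) * 116 = 65.0644
  Denominator = 1 - 0.23 = 0.77
  sigma = 65.0644 / 0.77 = 84.5 MPa

84.5 MPa


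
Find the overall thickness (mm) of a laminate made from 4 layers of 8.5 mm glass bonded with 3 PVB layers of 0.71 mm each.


Total thickness = glass contribution + PVB contribution
  Glass: 4 * 8.5 = 34.0 mm
  PVB: 3 * 0.71 = 2.13 mm
  Total = 34.0 + 2.13 = 36.13 mm

36.13 mm


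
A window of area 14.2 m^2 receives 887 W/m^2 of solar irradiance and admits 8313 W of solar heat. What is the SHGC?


Rearrange Q = Area * SHGC * Irradiance:
  SHGC = Q / (Area * Irradiance)
  SHGC = 8313 / (14.2 * 887) = 0.66

0.66


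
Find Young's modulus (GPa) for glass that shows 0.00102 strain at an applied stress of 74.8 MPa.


Young's modulus: E = stress / strain
  E = 74.8 MPa / 0.00102 = 73333.33 MPa
Convert to GPa: 73333.33 / 1000 = 73.33 GPa

73.33 GPa


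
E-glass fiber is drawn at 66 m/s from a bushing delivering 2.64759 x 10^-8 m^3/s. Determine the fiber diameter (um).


Cross-sectional area from continuity:
  A = Q / v = 2.64759 x 10^-8 / 66 = 4.0115 x 10^-10 m^2
Diameter from circular cross-section:
  d = sqrt(4A / pi) * 10^6 (m -> um)
  d = sqrt(4 * 4.0115 x 10^-10 / pi) * 10^6 = 22.6 um

22.6 um


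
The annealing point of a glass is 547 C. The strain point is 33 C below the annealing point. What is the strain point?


Strain point = annealing point - difference:
  T_strain = 547 - 33 = 514 C

514 C


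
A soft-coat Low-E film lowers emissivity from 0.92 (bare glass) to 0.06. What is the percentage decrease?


Percentage reduction = (1 - coated/uncoated) * 100
  Ratio = 0.06 / 0.92 = 0.0652
  Reduction = (1 - 0.0652) * 100 = 93.5%

93.5%


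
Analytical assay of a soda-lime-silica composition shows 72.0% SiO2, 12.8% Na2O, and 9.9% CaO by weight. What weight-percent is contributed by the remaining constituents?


Sum the three major oxides:
  SiO2 + Na2O + CaO = 72.0 + 12.8 + 9.9 = 94.7%
Subtract from 100%:
  Others = 100 - 94.7 = 5.3%

5.3%


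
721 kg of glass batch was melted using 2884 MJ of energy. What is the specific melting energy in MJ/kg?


Rearrange E = m * s for s:
  s = E / m
  s = 2884 / 721 = 4.0 MJ/kg

4.0 MJ/kg


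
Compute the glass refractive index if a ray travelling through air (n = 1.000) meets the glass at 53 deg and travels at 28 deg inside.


Apply Snell's law: n1 * sin(theta1) = n2 * sin(theta2)
  n2 = n1 * sin(theta1) / sin(theta2)
  sin(53) = 0.798636
  sin(28) = 0.469472
  n2 = 1.000 * 0.798636 / 0.469472 = 1.7011

1.7011


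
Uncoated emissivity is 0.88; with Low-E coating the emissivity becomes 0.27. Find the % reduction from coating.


Percentage reduction = (1 - coated/uncoated) * 100
  Ratio = 0.27 / 0.88 = 0.3068
  Reduction = (1 - 0.3068) * 100 = 69.3%

69.3%


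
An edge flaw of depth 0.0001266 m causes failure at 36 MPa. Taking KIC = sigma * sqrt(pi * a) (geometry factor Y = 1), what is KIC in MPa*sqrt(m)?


Fracture toughness: KIC = sigma * sqrt(pi * a)
  pi * a = pi * 0.0001266 = 0.000397726
  sqrt(pi * a) = 0.019943
  KIC = 36 * 0.019943 = 0.718 MPa*sqrt(m)

0.718 MPa*sqrt(m)


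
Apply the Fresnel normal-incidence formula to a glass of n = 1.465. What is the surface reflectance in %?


Fresnel reflectance at normal incidence:
  R = ((n - 1)/(n + 1))^2
  (n - 1)/(n + 1) = (1.465 - 1)/(1.465 + 1) = 0.188641
  R = 0.188641^2 = 0.0355854
  R(%) = 0.0355854 * 100 = 3.559%

3.559%


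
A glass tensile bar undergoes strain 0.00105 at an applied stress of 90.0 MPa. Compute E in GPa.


Young's modulus: E = stress / strain
  E = 90.0 MPa / 0.00105 = 85714.29 MPa
Convert to GPa: 85714.29 / 1000 = 85.71 GPa

85.71 GPa


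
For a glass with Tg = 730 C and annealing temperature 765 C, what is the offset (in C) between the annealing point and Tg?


Offset = T_anneal - Tg:
  offset = 765 - 730 = 35 C

35 C


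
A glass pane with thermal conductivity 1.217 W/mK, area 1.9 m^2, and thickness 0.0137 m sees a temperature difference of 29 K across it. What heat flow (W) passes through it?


Fourier's law: Q = k * A * dT / t
  Q = 1.217 * 1.9 * 29 / 0.0137
  Q = 67.0567 / 0.0137 = 4894.6 W

4894.6 W


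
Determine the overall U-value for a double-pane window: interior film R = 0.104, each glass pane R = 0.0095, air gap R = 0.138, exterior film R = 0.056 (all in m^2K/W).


Total thermal resistance (series):
  R_total = R_in + R_glass + R_air + R_glass + R_out
  R_total = 0.104 + 0.0095 + 0.138 + 0.0095 + 0.056 = 0.317 m^2K/W
U-value = 1 / R_total = 1 / 0.317 = 3.155 W/m^2K

3.155 W/m^2K


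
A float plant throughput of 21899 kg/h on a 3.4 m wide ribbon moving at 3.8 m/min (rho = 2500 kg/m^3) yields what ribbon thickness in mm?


Ribbon cross-section from mass balance:
  Volume rate = throughput / density = 21899 / 2500 = 8.7596 m^3/h
  thickness = volume rate / (speed * 60 * width), i.e.
  thickness = throughput / (60 * speed * width * density) * 1000
  thickness = 21899 / (60 * 3.8 * 3.4 * 2500) * 1000 = 11.3 mm

11.3 mm


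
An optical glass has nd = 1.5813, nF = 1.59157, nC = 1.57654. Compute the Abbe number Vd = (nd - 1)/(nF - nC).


Abbe number formula: Vd = (nd - 1) / (nF - nC)
  nd - 1 = 1.5813 - 1 = 0.5813
  nF - nC = 1.59157 - 1.57654 = 0.01503
  Vd = 0.5813 / 0.01503 = 38.68

38.68


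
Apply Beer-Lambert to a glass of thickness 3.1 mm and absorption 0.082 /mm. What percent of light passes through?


Beer-Lambert law: T = exp(-alpha * thickness)
  exponent = -0.082 * 3.1 = -0.2542
  T = exp(-0.2542) = 0.7755
  Percentage = 0.7755 * 100 = 77.55%

77.55%


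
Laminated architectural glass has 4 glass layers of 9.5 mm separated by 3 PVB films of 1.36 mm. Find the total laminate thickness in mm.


Total thickness = glass contribution + PVB contribution
  Glass: 4 * 9.5 = 38.0 mm
  PVB: 3 * 1.36 = 4.08 mm
  Total = 38.0 + 4.08 = 42.08 mm

42.08 mm


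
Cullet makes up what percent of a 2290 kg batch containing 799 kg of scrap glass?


Cullet ratio = (cullet mass / total batch mass) * 100
  Ratio = 799 / 2290 * 100 = 34.89%

34.89%


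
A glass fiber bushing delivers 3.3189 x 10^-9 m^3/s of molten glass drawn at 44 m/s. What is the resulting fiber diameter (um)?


Cross-sectional area from continuity:
  A = Q / v = 3.3189 x 10^-9 / 44 = 7.542955 x 10^-11 m^2
Diameter from circular cross-section:
  d = sqrt(4A / pi) * 10^6 (m -> um)
  d = sqrt(4 * 7.542955 x 10^-11 / pi) * 10^6 = 9.8 um

9.8 um


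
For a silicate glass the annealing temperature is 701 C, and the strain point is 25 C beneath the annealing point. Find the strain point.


Strain point = annealing point - difference:
  T_strain = 701 - 25 = 676 C

676 C


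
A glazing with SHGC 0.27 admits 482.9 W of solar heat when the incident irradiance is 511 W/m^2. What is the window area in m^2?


Rearrange Q = Area * SHGC * Irradiance:
  Area = Q / (SHGC * Irradiance)
  Area = 482.9 / (0.27 * 511) = 3.5 m^2

3.5 m^2


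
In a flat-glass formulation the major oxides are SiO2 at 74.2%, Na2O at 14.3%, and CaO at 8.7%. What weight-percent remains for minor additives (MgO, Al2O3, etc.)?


Sum the three major oxides:
  SiO2 + Na2O + CaO = 74.2 + 14.3 + 8.7 = 97.2%
Subtract from 100%:
  Others = 100 - 97.2 = 2.8%

2.8%


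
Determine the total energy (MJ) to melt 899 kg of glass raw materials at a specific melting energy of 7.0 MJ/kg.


Total energy = mass * specific energy
  E = 899 * 7.0 = 6293 MJ

6293 MJ


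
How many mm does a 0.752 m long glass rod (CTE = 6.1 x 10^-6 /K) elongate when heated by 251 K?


Thermal expansion formula: dL = alpha * L0 * dT
  dL = (6.1 x 10^-6) * 0.752 * 251 = 0.00115139 m
Convert to mm: 0.00115139 * 1000 = 1.1514 mm

1.1514 mm


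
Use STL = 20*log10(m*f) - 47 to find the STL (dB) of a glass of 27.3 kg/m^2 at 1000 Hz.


Mass law: STL = 20 * log10(m * f) - 47
  m * f = 27.3 * 1000 = 27300
  log10(27300) = 4.43616
  STL = 20 * 4.43616 - 47 = 88.7232 - 47 = 41.7 dB

41.7 dB


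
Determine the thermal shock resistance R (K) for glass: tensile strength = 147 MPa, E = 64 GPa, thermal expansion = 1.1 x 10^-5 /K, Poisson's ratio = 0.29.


Thermal shock resistance: R = sigma * (1 - nu) / (E * alpha)
  Numerator = 147 * (1 - 0.29) = 104.37
  Denominator = 64 * 1000 * (1.1 x 10^-5) = 0.704
  R = 104.37 / 0.704 = 148.3 K

148.3 K


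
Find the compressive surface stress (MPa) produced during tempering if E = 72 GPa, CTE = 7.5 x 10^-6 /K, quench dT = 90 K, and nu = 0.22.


Tempering stress: sigma = E * alpha * dT / (1 - nu)
  E (MPa) = 72 * 1000 = 72000
  Numerator = 72000 * (7.5 x 10^-6) * 90 = 48.6
  Denominator = 1 - 0.22 = 0.78
  sigma = 48.6 / 0.78 = 62.3 MPa

62.3 MPa


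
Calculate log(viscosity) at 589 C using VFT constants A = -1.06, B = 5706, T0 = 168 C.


VFT equation: log(eta) = A + B / (T - T0)
  T - T0 = 589 - 168 = 421
  B / (T - T0) = 5706 / 421 = 13.553
  log(eta) = -1.06 + 13.553 = 12.493

12.493


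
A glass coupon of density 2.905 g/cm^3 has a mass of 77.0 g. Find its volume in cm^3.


Rearrange rho = m / V:
  V = m / rho
  V = 77.0 / 2.905 = 26.506 cm^3

26.506 cm^3


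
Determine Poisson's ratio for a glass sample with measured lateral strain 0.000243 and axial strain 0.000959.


Poisson's ratio: nu = lateral strain / axial strain
  nu = 0.000243 / 0.000959 = 0.2534

0.2534
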